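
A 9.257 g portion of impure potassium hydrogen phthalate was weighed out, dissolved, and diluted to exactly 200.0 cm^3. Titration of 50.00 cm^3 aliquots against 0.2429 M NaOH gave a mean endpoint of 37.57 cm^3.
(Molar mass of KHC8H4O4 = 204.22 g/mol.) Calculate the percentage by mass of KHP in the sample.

80.53 %

KHC8H4O4 + NaOH → KNaC8H4O4 + H2O
n(NaOH) per titration = 0.03757 × 0.2429 = 9.126 × 10^-3 mol
n(KHC8H4O4) in each aliquot = 9.126 × 10^-3 mol (1:1 ratio)
n(KHC8H4O4) in the whole flask = 9.126 × 10^-3 × 200.0/50.00 = 0.03650 mol
mass of KHC8H4O4 = 0.03650 × 204.22 = 7.455 g
% KHC8H4O4 = 7.455 / 9.257 × 100 = 80.53 %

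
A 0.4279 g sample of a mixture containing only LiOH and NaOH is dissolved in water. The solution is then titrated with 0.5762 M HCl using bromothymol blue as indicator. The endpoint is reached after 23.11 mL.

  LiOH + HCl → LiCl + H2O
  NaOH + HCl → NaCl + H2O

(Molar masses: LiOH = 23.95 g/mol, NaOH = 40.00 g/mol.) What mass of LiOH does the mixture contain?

0.1563 g

n(HCl) = 0.02311 × 0.5762 = 0.01332 mol
Let x = n(LiOH), y = n(NaOH).
Titrant: 1x + 1y = 0.01332;  mass: 23.95x + 40.00y = 0.4279
Solving, x = 6.526 × 10^-3 mol, y = 6.790 × 10^-3 mol
mass of LiOH = 6.526 × 10^-3 × 23.95 = 0.1563 g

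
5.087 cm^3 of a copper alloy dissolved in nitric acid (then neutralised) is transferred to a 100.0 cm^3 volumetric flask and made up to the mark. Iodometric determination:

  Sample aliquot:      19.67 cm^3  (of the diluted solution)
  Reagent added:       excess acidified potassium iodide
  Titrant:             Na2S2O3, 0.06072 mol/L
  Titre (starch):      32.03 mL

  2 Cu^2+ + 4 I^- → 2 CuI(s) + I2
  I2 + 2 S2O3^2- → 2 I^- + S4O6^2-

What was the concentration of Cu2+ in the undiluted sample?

n(S2O3^2-) = 0.03203 × 0.06072 = 1.945 × 10^-3 mol
n(I2) = n(S2O3^2-)/2 = 9.724 × 10^-4 mol
From the 2:1 ratio, n(Cu2+) in the aliquot = 2/1 × 9.724 × 10^-4 = 1.945 × 10^-3 mol
[Cu2+]_dilute = 1.945 × 10^-3 / 0.01967 = 0.09887 mol/L
[Cu2+]_original = 0.09887 × 100.0/5.087 = 1.944 mol/L

1.944 mol/L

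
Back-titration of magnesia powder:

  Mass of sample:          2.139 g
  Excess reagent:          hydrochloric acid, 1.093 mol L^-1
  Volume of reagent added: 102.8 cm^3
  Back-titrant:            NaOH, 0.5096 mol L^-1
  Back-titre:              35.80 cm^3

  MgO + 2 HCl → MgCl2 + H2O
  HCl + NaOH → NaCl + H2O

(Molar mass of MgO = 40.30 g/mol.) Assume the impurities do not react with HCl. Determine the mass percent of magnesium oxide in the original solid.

88.66 %

n(HCl) added = 0.1028 × 1.093 = 0.1124 mol
n(NaOH) used in back-titration = 0.03580 × 0.5096 = 0.01824 mol
n(HCl) left over = 0.01824 mol (1:1 ratio)
n(HCl) consumed by analyte = 0.1124 − 0.01824 = 0.09412 mol
From the 1:2 ratio, n(MgO) = 1/2 × 0.09412 = 0.04706 mol
mass of MgO = 0.04706 × 40.30 = 1.896 g
% MgO = 1.896 / 2.139 × 100 = 88.66 %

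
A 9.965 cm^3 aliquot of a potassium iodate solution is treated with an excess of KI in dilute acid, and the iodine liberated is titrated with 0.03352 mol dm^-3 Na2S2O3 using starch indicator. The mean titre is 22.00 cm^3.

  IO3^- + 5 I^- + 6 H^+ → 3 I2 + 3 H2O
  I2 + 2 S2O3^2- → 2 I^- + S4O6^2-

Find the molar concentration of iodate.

n(S2O3^2-) = 0.02200 × 0.03352 = 7.374 × 10^-4 mol
n(I2) = n(S2O3^2-)/2 = 3.687 × 10^-4 mol
From the 1:3 ratio, n(IO3^-) in the aliquot = 1/3 × 3.687 × 10^-4 = 1.229 × 10^-4 mol
[IO3^-] = 1.229 × 10^-4 / 0.009965 = 0.01233 mol/L

0.01233 mol/L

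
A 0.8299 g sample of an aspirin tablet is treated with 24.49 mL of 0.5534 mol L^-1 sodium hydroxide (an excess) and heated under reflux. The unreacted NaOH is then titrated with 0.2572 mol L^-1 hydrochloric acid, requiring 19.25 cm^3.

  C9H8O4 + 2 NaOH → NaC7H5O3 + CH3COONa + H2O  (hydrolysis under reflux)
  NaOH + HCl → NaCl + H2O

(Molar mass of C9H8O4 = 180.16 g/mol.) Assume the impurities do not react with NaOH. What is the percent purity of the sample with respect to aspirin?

n(NaOH) added = 0.02449 × 0.5534 = 0.01355 mol
n(HCl) used in back-titration = 0.01925 × 0.2572 = 4.951 × 10^-3 mol
n(NaOH) left over = 4.951 × 10^-3 mol (1:1 ratio)
n(NaOH) consumed by analyte = 0.01355 − 4.951 × 10^-3 = 8.602 × 10^-3 mol
From the 1:2 ratio, n(C9H8O4) = 1/2 × 8.602 × 10^-3 = 4.301 × 10^-3 mol
mass of C9H8O4 = 4.301 × 10^-3 × 180.16 = 0.7748 g
% C9H8O4 = 0.7748 / 0.8299 × 100 = 93.37 %

93.37 %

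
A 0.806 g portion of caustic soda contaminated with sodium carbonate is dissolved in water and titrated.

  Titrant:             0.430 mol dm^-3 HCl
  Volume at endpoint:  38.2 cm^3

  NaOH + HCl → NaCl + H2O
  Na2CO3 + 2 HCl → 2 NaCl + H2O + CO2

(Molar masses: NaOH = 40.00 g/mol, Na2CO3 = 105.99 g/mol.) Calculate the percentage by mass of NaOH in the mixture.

n(HCl) = 0.0382 × 0.430 = 0.0164 mol
Let x = n(NaOH), y = n(Na2CO3).
Titrant: 1x + 2y = 0.0164;  mass: 40.00x + 105.99y = 0.806
Solving, x = 4.96 × 10^-3 mol, y = 5.73 × 10^-3 mol
mass of NaOH = 4.96 × 10^-3 × 40.00 = 0.199 g
% NaOH = 0.199 / 0.806 × 100 = 24.6 %

24.6 %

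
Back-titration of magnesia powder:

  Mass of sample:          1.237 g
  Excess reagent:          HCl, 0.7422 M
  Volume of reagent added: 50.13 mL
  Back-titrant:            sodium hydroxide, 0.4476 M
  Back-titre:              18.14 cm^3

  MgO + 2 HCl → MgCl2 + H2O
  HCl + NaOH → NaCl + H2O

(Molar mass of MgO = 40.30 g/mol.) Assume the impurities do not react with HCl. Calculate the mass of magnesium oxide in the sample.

n(HCl) added = 0.05013 × 0.7422 = 0.03721 mol
n(NaOH) used in back-titration = 0.01814 × 0.4476 = 8.119 × 10^-3 mol
n(HCl) left over = 8.119 × 10^-3 mol (1:1 ratio)
n(HCl) consumed by analyte = 0.03721 − 8.119 × 10^-3 = 0.02909 mol
From the 1:2 ratio, n(MgO) = 1/2 × 0.02909 = 0.01454 mol
mass of MgO = 0.01454 × 40.30 = 0.5861 g

0.5861 g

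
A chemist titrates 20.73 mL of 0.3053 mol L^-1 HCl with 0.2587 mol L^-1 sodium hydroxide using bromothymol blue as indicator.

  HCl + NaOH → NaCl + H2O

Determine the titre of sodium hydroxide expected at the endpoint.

24.46 mL

n(HCl) = 0.02073 L × 0.3053 mol/L = 6.329 × 10^-3 mol
n(NaOH) = 6.329 × 10^-3 mol (1:1 stoichiometry)
V(NaOH) = 6.329 × 10^-3 mol / 0.2587 mol/L = 0.02446 L = 24.46 mL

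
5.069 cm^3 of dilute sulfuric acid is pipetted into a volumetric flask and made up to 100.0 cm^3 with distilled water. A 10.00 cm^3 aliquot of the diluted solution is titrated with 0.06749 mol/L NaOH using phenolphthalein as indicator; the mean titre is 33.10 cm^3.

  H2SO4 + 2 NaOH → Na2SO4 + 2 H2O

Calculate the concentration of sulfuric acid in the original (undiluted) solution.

n(NaOH) = 0.03310 × 0.06749 = 2.234 × 10^-3 mol
From the 1:2 ratio, n(H2SO4) in the aliquot = 1/2 × 2.234 × 10^-3 = 1.117 × 10^-3 mol
[H2SO4]_dilute = 1.117 × 10^-3 / 0.01000 = 0.1117 mol/L
Dilution factor = 100.0 / 5.069 = 19.73
[H2SO4]_stock = 0.1117 × 19.73 = 2.204 mol/L

2.204 mol/L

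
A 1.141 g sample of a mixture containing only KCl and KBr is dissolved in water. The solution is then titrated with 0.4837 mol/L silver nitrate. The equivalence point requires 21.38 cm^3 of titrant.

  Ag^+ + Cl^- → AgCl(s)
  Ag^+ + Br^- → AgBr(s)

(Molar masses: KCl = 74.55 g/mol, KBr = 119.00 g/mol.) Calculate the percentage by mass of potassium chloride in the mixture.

n(AgNO3) = 0.02138 × 0.4837 = 0.01034 mol
Let x = n(KCl), y = n(KBr).
Titrant: 1x + 1y = 0.01034;  mass: 74.55x + 119.00y = 1.141
Solving, x = 2.017 × 10^-3 mol, y = 8.325 × 10^-3 mol
mass of KCl = 2.017 × 10^-3 × 74.55 = 0.1503 g
% KCl = 0.1503 / 1.141 × 100 = 13.18 %

13.18 %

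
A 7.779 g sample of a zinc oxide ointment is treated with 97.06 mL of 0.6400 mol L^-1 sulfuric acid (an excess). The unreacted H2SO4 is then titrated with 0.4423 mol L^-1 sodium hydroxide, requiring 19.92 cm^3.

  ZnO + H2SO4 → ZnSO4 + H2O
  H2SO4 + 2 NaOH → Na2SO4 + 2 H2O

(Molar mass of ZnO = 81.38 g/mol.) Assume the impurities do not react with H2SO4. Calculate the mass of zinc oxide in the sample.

4.697 g

n(H2SO4) added = 0.09706 × 0.6400 = 0.06212 mol
n(NaOH) used in back-titration = 0.01992 × 0.4423 = 8.811 × 10^-3 mol
From the 1:2 ratio, n(H2SO4) left over = 1/2 × 8.811 × 10^-3 = 4.405 × 10^-3 mol
n(H2SO4) consumed by analyte = 0.06212 − 4.405 × 10^-3 = 0.05771 mol
n(ZnO) = 0.05771 mol (1:1 ratio)
mass of ZnO = 0.05771 × 81.38 = 4.697 g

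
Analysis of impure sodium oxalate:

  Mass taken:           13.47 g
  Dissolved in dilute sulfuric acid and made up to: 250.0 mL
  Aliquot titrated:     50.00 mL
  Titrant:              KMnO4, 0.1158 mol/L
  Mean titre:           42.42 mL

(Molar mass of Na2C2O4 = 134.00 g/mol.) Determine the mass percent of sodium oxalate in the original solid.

61.08 %

2 MnO4^- + 5 C2O4^2- + 16 H^+ → 2 Mn^2+ + 10 CO2 + 8 H2O
n(KMnO4) per titration = 0.04242 × 0.1158 = 4.912 × 10^-3 mol
From the 5:2 ratio, n(Na2C2O4) in each aliquot = 5/2 × 4.912 × 10^-3 = 0.01228 mol
n(Na2C2O4) in the whole flask = 0.01228 × 250.0/50.00 = 0.06140 mol
mass of Na2C2O4 = 0.06140 × 134.00 = 8.228 g
% Na2C2O4 = 8.228 / 13.47 × 100 = 61.08 %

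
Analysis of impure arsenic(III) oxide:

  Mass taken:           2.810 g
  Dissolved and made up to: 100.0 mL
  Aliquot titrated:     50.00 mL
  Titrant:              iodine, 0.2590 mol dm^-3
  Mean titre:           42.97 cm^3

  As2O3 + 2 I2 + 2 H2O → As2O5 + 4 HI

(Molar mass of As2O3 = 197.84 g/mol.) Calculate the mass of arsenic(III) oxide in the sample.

n(I2) per titration = 0.04297 × 0.2590 = 0.01113 mol
From the 1:2 ratio, n(As2O3) in each aliquot = 1/2 × 0.01113 = 5.565 × 10^-3 mol
n(As2O3) in the whole flask = 5.565 × 10^-3 × 100.0/50.00 = 0.01113 mol
mass of As2O3 = 0.01113 × 197.84 = 2.202 g

2.202 g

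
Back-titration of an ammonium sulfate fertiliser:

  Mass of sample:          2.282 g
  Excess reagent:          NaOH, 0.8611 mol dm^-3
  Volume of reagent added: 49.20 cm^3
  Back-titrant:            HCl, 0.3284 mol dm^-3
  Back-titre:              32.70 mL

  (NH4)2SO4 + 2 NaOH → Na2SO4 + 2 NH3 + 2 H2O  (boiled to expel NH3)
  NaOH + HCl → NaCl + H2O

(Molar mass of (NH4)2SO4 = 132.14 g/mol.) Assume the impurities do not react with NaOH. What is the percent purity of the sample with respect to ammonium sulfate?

n(NaOH) added = 0.04920 × 0.8611 = 0.04237 mol
n(HCl) used in back-titration = 0.03270 × 0.3284 = 0.01074 mol
n(NaOH) left over = 0.01074 mol (1:1 ratio)
n(NaOH) consumed by analyte = 0.04237 − 0.01074 = 0.03163 mol
From the 1:2 ratio, n((NH4)2SO4) = 1/2 × 0.03163 = 0.01581 mol
mass of (NH4)2SO4 = 0.01581 × 132.14 = 2.090 g
% (NH4)2SO4 = 2.090 / 2.282 × 100 = 91.57 %

91.57 %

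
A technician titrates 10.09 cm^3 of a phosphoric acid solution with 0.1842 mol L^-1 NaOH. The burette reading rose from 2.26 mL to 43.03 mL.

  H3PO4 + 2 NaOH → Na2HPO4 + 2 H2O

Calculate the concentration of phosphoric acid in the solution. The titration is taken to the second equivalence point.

0.3721 mol/L

n(NaOH) = 0.04077 L × 0.1842 mol/L = 7.510 × 10^-3 mol
From the 1:2 mole ratio, n(H3PO4) = 1/2 × 7.510 × 10^-3 = 3.755 × 10^-3 mol
[H3PO4] = 3.755 × 10^-3 mol / 0.01009 L = 0.3721 mol/L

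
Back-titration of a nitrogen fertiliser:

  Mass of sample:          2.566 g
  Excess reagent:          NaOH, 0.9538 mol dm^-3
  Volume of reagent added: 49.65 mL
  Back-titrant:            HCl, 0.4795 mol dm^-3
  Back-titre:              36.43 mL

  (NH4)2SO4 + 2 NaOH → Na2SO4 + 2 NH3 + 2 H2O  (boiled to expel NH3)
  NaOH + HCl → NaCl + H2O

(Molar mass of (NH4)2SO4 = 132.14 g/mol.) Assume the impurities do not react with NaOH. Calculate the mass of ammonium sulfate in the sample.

1.975 g

n(NaOH) added = 0.04965 × 0.9538 = 0.04736 mol
n(HCl) used in back-titration = 0.03643 × 0.4795 = 0.01747 mol
n(NaOH) left over = 0.01747 mol (1:1 ratio)
n(NaOH) consumed by analyte = 0.04736 − 0.01747 = 0.02989 mol
From the 1:2 ratio, n((NH4)2SO4) = 1/2 × 0.02989 = 0.01494 mol
mass of (NH4)2SO4 = 0.01494 × 132.14 = 1.975 g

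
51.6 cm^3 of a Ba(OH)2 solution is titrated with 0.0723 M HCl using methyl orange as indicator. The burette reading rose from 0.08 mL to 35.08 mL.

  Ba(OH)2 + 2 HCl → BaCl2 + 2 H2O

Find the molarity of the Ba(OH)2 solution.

n(HCl) = 0.0350 L × 0.0723 mol/L = 2.53 × 10^-3 mol
From the 1:2 mole ratio, n(Ba(OH)2) = 1/2 × 2.53 × 10^-3 = 1.27 × 10^-3 mol
[Ba(OH)2] = 1.27 × 10^-3 mol / 0.0516 L = 0.0245 mol/L

0.0245 M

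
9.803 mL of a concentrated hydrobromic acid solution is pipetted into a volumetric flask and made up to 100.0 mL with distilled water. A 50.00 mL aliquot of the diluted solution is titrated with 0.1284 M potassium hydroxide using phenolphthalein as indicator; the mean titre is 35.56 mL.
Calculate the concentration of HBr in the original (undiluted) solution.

0.9315 M

HBr + KOH → KBr + H2O
n(KOH) = 0.03556 × 0.1284 = 4.566 × 10^-3 mol
n(HBr) in the aliquot = 4.566 × 10^-3 mol (1:1 ratio)
[HBr]_dilute = 4.566 × 10^-3 / 0.05000 = 0.09132 mol/L
Dilution factor = 100.0 / 9.803 = 10.20
[HBr]_stock = 0.09132 × 10.20 = 0.9315 mol/L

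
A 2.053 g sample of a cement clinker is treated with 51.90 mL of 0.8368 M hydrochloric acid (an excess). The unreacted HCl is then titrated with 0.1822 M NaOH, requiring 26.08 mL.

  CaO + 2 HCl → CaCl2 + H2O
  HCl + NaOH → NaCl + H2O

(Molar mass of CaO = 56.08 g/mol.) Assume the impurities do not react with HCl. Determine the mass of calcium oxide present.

1.085 g

n(HCl) added = 0.05190 × 0.8368 = 0.04343 mol
n(NaOH) used in back-titration = 0.02608 × 0.1822 = 4.752 × 10^-3 mol
n(HCl) left over = 4.752 × 10^-3 mol (1:1 ratio)
n(HCl) consumed by analyte = 0.04343 − 4.752 × 10^-3 = 0.03868 mol
From the 1:2 ratio, n(CaO) = 1/2 × 0.03868 = 0.01934 mol
mass of CaO = 0.01934 × 56.08 = 1.085 g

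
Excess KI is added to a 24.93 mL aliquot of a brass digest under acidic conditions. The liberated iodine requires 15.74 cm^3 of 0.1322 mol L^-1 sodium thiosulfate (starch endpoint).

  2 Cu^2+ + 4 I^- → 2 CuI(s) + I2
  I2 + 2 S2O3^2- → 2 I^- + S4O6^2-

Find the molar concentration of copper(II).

0.08347 mol/L

n(S2O3^2-) = 0.01574 × 0.1322 = 2.081 × 10^-3 mol
n(I2) = n(S2O3^2-)/2 = 1.040 × 10^-3 mol
From the 2:1 ratio, n(Cu2+) in the aliquot = 2/1 × 1.040 × 10^-3 = 2.081 × 10^-3 mol
[Cu2+] = 2.081 × 10^-3 / 0.02493 = 0.08347 mol/L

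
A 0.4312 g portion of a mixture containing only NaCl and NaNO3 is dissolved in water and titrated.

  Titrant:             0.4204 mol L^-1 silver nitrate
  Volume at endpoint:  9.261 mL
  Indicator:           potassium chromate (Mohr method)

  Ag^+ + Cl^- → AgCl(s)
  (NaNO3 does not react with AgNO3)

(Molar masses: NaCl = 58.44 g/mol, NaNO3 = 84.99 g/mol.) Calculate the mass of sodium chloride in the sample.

n(AgNO3) = 0.009261 × 0.4204 = 3.893 × 10^-3 mol
Let x = n(NaCl), y = n(NaNO3).
Titrant: 1x = 3.893 × 10^-3;  mass: 58.44x + 84.99y = 0.4312
Solving, x = 3.893 × 10^-3 mol, y = 2.396 × 10^-3 mol
mass of NaCl = 3.893 × 10^-3 × 58.44 = 0.2275 g

0.2275 g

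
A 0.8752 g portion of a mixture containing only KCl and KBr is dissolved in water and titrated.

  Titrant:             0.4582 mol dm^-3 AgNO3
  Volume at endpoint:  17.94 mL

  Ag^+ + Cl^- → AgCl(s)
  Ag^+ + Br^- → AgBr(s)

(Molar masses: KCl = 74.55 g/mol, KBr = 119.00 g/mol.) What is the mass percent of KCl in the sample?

19.74 %

n(AgNO3) = 0.01794 × 0.4582 = 8.220 × 10^-3 mol
Let x = n(KCl), y = n(KBr).
Titrant: 1x + 1y = 8.220 × 10^-3;  mass: 74.55x + 119.00y = 0.8752
Solving, x = 2.317 × 10^-3 mol, y = 5.903 × 10^-3 mol
mass of KCl = 2.317 × 10^-3 × 74.55 = 0.1727 g
% KCl = 0.1727 / 0.8752 × 100 = 19.74 %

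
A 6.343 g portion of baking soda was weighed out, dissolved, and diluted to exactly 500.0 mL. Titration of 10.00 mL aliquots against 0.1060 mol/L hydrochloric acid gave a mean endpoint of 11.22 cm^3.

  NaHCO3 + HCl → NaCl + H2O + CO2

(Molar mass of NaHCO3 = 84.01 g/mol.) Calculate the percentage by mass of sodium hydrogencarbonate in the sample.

n(HCl) per titration = 0.01122 × 0.1060 = 1.189 × 10^-3 mol
n(NaHCO3) in each aliquot = 1.189 × 10^-3 mol (1:1 ratio)
n(NaHCO3) in the whole flask = 1.189 × 10^-3 × 500.0/10.00 = 0.05947 mol
mass of NaHCO3 = 0.05947 × 84.01 = 4.996 g
% NaHCO3 = 4.996 / 6.343 × 100 = 78.76 %

78.76 %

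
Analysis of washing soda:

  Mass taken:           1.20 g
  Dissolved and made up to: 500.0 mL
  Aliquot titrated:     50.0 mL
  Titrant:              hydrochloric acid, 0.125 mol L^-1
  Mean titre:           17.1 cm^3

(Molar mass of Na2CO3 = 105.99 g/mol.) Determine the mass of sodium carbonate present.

Na2CO3 + 2 HCl → 2 NaCl + H2O + CO2
n(HCl) per titration = 0.0171 × 0.125 = 2.14 × 10^-3 mol
From the 1:2 ratio, n(Na2CO3) in each aliquot = 1/2 × 2.14 × 10^-3 = 1.07 × 10^-3 mol
n(Na2CO3) in the whole flask = 1.07 × 10^-3 × 500.0/50.0 = 0.0107 mol
mass of Na2CO3 = 0.0107 × 105.99 = 1.13 g

1.13 g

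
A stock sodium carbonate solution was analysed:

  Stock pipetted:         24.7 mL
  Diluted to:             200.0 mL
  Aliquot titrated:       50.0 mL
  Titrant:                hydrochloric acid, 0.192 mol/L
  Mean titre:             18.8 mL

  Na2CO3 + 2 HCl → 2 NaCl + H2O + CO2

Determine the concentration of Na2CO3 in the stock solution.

0.292 mol/L

n(HCl) = 0.0188 × 0.192 = 3.61 × 10^-3 mol
From the 1:2 ratio, n(Na2CO3) in the aliquot = 1/2 × 3.61 × 10^-3 = 1.80 × 10^-3 mol
[Na2CO3]_dilute = 1.80 × 10^-3 / 0.0500 = 0.0361 mol/L
Dilution factor = 200.0 / 24.7 = 8.097
[Na2CO3]_stock = 0.0361 × 8.097 = 0.292 mol/L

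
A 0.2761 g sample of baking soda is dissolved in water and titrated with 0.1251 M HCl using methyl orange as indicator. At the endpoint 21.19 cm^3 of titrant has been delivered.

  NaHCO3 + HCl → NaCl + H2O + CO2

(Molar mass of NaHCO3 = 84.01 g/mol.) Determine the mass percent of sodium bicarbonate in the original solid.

80.66 %

n(HCl) = 0.02119 L × 0.1251 mol/L = 2.651 × 10^-3 mol
n(NaHCO3) = 2.651 × 10^-3 mol (1:1 ratio)
mass of NaHCO3 = 2.651 × 10^-3 × 84.01 g/mol = 0.2227 g
% NaHCO3 = 0.2227 / 0.2761 × 100 = 80.66 %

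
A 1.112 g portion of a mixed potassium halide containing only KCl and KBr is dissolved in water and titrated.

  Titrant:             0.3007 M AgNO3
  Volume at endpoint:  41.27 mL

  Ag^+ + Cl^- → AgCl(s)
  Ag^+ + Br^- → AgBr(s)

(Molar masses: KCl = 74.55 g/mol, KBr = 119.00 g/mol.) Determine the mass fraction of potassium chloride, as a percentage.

n(AgNO3) = 0.04127 × 0.3007 = 0.01241 mol
Let x = n(KCl), y = n(KBr).
Titrant: 1x + 1y = 0.01241;  mass: 74.55x + 119.00y = 1.112
Solving, x = 8.206 × 10^-3 mol, y = 4.203 × 10^-3 mol
mass of KCl = 8.206 × 10^-3 × 74.55 = 0.6118 g
% KCl = 0.6118 / 1.112 × 100 = 55.02 %

55.02 %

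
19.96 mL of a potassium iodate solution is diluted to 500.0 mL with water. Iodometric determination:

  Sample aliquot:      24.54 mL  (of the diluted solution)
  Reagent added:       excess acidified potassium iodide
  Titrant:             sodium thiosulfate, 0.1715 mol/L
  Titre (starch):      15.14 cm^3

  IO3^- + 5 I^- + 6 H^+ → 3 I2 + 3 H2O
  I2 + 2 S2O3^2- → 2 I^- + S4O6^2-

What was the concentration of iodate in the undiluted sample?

0.4417 mol/L

n(S2O3^2-) = 0.01514 × 0.1715 = 2.597 × 10^-3 mol
n(I2) = n(S2O3^2-)/2 = 1.298 × 10^-3 mol
From the 1:3 ratio, n(IO3^-) in the aliquot = 1/3 × 1.298 × 10^-3 = 4.328 × 10^-4 mol
[IO3^-]_dilute = 4.328 × 10^-4 / 0.02454 = 0.01763 mol/L
[IO3^-]_original = 0.01763 × 500.0/19.96 = 0.4417 mol/L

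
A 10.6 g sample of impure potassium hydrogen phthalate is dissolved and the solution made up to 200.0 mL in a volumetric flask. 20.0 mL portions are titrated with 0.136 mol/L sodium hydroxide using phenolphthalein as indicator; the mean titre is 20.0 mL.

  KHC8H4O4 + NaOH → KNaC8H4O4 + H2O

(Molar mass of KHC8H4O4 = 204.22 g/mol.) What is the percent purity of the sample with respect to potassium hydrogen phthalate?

52.4 %

n(NaOH) per titration = 0.0200 × 0.136 = 2.72 × 10^-3 mol
n(KHC8H4O4) in each aliquot = 2.72 × 10^-3 mol (1:1 ratio)
n(KHC8H4O4) in the whole flask = 2.72 × 10^-3 × 200.0/20.0 = 0.0272 mol
mass of KHC8H4O4 = 0.0272 × 204.22 = 5.55 g
% KHC8H4O4 = 5.55 / 10.6 × 100 = 52.4 %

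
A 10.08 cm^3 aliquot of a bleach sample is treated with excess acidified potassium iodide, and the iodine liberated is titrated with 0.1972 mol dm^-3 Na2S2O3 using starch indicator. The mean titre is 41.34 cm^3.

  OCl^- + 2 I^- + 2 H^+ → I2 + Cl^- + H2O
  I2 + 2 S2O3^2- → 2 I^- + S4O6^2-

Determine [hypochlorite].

0.4044 mol/L

n(S2O3^2-) = 0.04134 × 0.1972 = 8.152 × 10^-3 mol
n(I2) = n(S2O3^2-)/2 = 4.076 × 10^-3 mol
n(OCl^-) in the aliquot = 4.076 × 10^-3 mol (1:1 ratio)
[OCl^-] = 4.076 × 10^-3 / 0.01008 = 0.4044 mol/L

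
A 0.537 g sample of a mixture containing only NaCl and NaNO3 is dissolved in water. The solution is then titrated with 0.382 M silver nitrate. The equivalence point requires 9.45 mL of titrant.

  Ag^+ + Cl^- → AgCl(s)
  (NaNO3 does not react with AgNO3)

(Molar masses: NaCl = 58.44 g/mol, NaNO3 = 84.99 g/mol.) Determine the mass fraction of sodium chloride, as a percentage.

n(AgNO3) = 0.00945 × 0.382 = 3.61 × 10^-3 mol
Let x = n(NaCl), y = n(NaNO3).
Titrant: 1x = 3.61 × 10^-3;  mass: 58.44x + 84.99y = 0.537
Solving, x = 3.61 × 10^-3 mol, y = 3.84 × 10^-3 mol
mass of NaCl = 3.61 × 10^-3 × 58.44 = 0.211 g
% NaCl = 0.211 / 0.537 × 100 = 39.3 %

39.3 %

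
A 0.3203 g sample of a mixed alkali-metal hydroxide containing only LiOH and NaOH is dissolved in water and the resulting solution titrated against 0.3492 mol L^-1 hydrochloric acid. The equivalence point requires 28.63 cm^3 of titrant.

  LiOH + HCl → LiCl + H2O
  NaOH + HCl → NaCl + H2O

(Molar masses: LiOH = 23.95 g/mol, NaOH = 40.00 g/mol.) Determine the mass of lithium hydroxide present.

0.1188 g

n(HCl) = 0.02863 × 0.3492 = 9.998 × 10^-3 mol
Let x = n(LiOH), y = n(NaOH).
Titrant: 1x + 1y = 9.998 × 10^-3;  mass: 23.95x + 40.00y = 0.3203
Solving, x = 4.960 × 10^-3 mol, y = 5.038 × 10^-3 mol
mass of LiOH = 4.960 × 10^-3 × 23.95 = 0.1188 g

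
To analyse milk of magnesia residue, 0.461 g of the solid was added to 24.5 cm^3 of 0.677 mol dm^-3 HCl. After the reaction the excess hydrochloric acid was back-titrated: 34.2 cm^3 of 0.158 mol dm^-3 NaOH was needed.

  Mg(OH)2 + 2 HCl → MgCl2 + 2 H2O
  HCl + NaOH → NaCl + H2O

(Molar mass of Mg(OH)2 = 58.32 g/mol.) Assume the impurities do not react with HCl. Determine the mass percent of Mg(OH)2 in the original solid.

70.7 %

n(HCl) added = 0.0245 × 0.677 = 0.0166 mol
n(NaOH) used in back-titration = 0.0342 × 0.158 = 5.40 × 10^-3 mol
n(HCl) left over = 5.40 × 10^-3 mol (1:1 ratio)
n(HCl) consumed by analyte = 0.0166 − 5.40 × 10^-3 = 0.0112 mol
From the 1:2 ratio, n(Mg(OH)2) = 1/2 × 0.0112 = 5.59 × 10^-3 mol
mass of Mg(OH)2 = 5.59 × 10^-3 × 58.32 = 0.326 g
% Mg(OH)2 = 0.326 / 0.461 × 100 = 70.7 %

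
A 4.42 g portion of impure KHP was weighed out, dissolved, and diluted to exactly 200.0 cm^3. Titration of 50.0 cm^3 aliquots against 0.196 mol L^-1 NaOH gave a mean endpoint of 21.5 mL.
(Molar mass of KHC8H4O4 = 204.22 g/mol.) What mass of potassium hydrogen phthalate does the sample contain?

KHC8H4O4 + NaOH → KNaC8H4O4 + H2O
n(NaOH) per titration = 0.0215 × 0.196 = 4.21 × 10^-3 mol
n(KHC8H4O4) in each aliquot = 4.21 × 10^-3 mol (1:1 ratio)
n(KHC8H4O4) in the whole flask = 4.21 × 10^-3 × 200.0/50.0 = 0.0169 mol
mass of KHC8H4O4 = 0.0169 × 204.22 = 3.44 g

3.44 g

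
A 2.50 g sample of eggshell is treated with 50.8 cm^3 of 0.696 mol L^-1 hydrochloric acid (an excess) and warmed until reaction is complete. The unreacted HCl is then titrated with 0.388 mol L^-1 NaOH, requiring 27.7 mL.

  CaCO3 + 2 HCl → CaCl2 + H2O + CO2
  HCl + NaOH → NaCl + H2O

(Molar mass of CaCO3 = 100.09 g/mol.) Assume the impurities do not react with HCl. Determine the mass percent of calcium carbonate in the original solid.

n(HCl) added = 0.0508 × 0.696 = 0.0354 mol
n(NaOH) used in back-titration = 0.0277 × 0.388 = 0.0107 mol
n(HCl) left over = 0.0107 mol (1:1 ratio)
n(HCl) consumed by analyte = 0.0354 − 0.0107 = 0.0246 mol
From the 1:2 ratio, n(CaCO3) = 1/2 × 0.0246 = 0.0123 mol
mass of CaCO3 = 0.0123 × 100.09 = 1.23 g
% CaCO3 = 1.23 / 2.50 × 100 = 49.3 %

49.3 %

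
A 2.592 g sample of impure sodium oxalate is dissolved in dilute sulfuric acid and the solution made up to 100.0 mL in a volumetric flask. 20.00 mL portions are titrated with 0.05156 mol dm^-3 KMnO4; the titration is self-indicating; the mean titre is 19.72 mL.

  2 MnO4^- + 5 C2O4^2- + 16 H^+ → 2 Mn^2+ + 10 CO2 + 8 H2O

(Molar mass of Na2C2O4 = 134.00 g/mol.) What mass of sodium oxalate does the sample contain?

1.703 g

n(KMnO4) per titration = 0.01972 × 0.05156 = 1.017 × 10^-3 mol
From the 5:2 ratio, n(Na2C2O4) in each aliquot = 5/2 × 1.017 × 10^-3 = 2.542 × 10^-3 mol
n(Na2C2O4) in the whole flask = 2.542 × 10^-3 × 100.0/20.00 = 0.01271 mol
mass of Na2C2O4 = 0.01271 × 134.00 = 1.703 g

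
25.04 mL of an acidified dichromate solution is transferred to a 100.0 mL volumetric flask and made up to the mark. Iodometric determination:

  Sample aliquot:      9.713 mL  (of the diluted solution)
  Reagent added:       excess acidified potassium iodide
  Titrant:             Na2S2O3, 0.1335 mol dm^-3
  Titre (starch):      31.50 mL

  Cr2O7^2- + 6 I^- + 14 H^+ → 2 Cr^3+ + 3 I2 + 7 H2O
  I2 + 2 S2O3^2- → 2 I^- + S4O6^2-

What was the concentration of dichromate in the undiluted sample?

0.2882 mol/L

n(S2O3^2-) = 0.03150 × 0.1335 = 4.205 × 10^-3 mol
n(I2) = n(S2O3^2-)/2 = 2.103 × 10^-3 mol
From the 1:3 ratio, n(Cr2O7^2-) in the aliquot = 1/3 × 2.103 × 10^-3 = 7.009 × 10^-4 mol
[Cr2O7^2-]_dilute = 7.009 × 10^-4 / 0.009713 = 0.07216 mol/L
[Cr2O7^2-]_original = 0.07216 × 100.0/25.04 = 0.2882 mol/L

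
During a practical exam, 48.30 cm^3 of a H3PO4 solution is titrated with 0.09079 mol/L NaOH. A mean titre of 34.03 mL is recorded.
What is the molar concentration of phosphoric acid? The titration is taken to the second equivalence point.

H3PO4 + 2 NaOH → Na2HPO4 + 2 H2O
n(NaOH) = 0.03403 L × 0.09079 mol/L = 3.090 × 10^-3 mol
From the 1:2 mole ratio, n(H3PO4) = 1/2 × 3.090 × 10^-3 = 1.545 × 10^-3 mol
[H3PO4] = 1.545 × 10^-3 mol / 0.04830 L = 0.03198 mol/L

0.03198 mol/L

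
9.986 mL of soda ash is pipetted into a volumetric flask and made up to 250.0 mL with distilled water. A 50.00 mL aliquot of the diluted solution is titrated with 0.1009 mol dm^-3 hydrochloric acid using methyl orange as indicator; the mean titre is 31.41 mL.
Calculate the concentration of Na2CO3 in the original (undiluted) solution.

0.7934 mol/L

Na2CO3 + 2 HCl → 2 NaCl + H2O + CO2
n(HCl) = 0.03141 × 0.1009 = 3.169 × 10^-3 mol
From the 1:2 ratio, n(Na2CO3) in the aliquot = 1/2 × 3.169 × 10^-3 = 1.585 × 10^-3 mol
[Na2CO3]_dilute = 1.585 × 10^-3 / 0.05000 = 0.03169 mol/L
Dilution factor = 250.0 / 9.986 = 25.04
[Na2CO3]_stock = 0.03169 × 25.04 = 0.7934 mol/L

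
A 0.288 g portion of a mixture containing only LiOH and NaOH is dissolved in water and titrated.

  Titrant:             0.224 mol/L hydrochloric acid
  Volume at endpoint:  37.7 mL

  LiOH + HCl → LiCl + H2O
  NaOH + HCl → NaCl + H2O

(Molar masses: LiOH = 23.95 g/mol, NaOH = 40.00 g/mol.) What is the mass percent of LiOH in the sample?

25.8 %

n(HCl) = 0.0377 × 0.224 = 8.44 × 10^-3 mol
Let x = n(LiOH), y = n(NaOH).
Titrant: 1x + 1y = 8.44 × 10^-3;  mass: 23.95x + 40.00y = 0.288
Solving, x = 3.10 × 10^-3 mol, y = 5.34 × 10^-3 mol
mass of LiOH = 3.10 × 10^-3 × 23.95 = 0.0743 g
% LiOH = 0.0743 / 0.288 × 100 = 25.8 %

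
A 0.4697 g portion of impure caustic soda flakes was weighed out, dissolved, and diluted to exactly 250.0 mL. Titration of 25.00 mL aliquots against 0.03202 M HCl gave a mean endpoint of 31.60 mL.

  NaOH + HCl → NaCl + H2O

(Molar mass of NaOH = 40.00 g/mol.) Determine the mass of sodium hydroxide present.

0.4047 g

n(HCl) per titration = 0.03160 × 0.03202 = 1.012 × 10^-3 mol
n(NaOH) in each aliquot = 1.012 × 10^-3 mol (1:1 ratio)
n(NaOH) in the whole flask = 1.012 × 10^-3 × 250.0/25.00 = 0.01012 mol
mass of NaOH = 0.01012 × 40.00 = 0.4047 g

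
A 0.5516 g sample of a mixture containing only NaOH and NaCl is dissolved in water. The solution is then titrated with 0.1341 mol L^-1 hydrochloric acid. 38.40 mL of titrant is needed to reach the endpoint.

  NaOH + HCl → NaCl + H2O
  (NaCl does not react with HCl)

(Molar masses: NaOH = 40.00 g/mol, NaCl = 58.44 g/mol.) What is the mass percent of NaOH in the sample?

37.34 %

n(HCl) = 0.03840 × 0.1341 = 5.149 × 10^-3 mol
Let x = n(NaOH), y = n(NaCl).
Titrant: 1x = 5.149 × 10^-3;  mass: 40.00x + 58.44y = 0.5516
Solving, x = 5.149 × 10^-3 mol, y = 5.914 × 10^-3 mol
mass of NaOH = 5.149 × 10^-3 × 40.00 = 0.2060 g
% NaOH = 0.2060 / 0.5516 × 100 = 37.34 %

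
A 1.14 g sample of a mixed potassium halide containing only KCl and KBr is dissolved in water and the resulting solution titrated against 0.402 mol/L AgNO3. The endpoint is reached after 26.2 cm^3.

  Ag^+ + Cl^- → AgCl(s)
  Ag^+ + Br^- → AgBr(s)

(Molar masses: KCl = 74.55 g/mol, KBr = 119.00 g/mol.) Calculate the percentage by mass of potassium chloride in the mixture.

n(AgNO3) = 0.0262 × 0.402 = 0.0105 mol
Let x = n(KCl), y = n(KBr).
Titrant: 1x + 1y = 0.0105;  mass: 74.55x + 119.00y = 1.14
Solving, x = 2.55 × 10^-3 mol, y = 7.98 × 10^-3 mol
mass of KCl = 2.55 × 10^-3 × 74.55 = 0.190 g
% KCl = 0.190 / 1.14 × 100 = 16.7 %

16.7 %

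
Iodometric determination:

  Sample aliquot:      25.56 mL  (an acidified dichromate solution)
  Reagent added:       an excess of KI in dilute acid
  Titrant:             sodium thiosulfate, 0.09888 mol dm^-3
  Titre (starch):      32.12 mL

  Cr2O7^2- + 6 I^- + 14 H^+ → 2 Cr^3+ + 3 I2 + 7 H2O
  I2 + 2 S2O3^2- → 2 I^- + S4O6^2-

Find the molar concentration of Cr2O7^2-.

0.02071 mol/L

n(S2O3^2-) = 0.03212 × 0.09888 = 3.176 × 10^-3 mol
n(I2) = n(S2O3^2-)/2 = 1.588 × 10^-3 mol
From the 1:3 ratio, n(Cr2O7^2-) in the aliquot = 1/3 × 1.588 × 10^-3 = 5.293 × 10^-4 mol
[Cr2O7^2-] = 5.293 × 10^-4 / 0.02556 = 0.02071 mol/L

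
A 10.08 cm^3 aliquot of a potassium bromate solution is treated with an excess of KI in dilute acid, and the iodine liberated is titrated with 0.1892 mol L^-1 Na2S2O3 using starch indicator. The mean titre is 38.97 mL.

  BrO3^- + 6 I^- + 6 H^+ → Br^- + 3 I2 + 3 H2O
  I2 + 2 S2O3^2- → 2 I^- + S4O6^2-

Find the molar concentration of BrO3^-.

0.1219 mol/L

n(S2O3^2-) = 0.03897 × 0.1892 = 7.373 × 10^-3 mol
n(I2) = n(S2O3^2-)/2 = 3.687 × 10^-3 mol
From the 1:3 ratio, n(BrO3^-) in the aliquot = 1/3 × 3.687 × 10^-3 = 1.229 × 10^-3 mol
[BrO3^-] = 1.229 × 10^-3 / 0.01008 = 0.1219 mol/L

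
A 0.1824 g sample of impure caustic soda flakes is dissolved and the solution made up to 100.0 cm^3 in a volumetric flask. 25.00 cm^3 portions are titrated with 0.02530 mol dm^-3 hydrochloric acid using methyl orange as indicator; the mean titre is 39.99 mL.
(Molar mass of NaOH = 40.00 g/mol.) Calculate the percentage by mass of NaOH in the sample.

88.75 %

NaOH + HCl → NaCl + H2O
n(HCl) per titration = 0.03999 × 0.02530 = 1.012 × 10^-3 mol
n(NaOH) in each aliquot = 1.012 × 10^-3 mol (1:1 ratio)
n(NaOH) in the whole flask = 1.012 × 10^-3 × 100.0/25.00 = 4.047 × 10^-3 mol
mass of NaOH = 4.047 × 10^-3 × 40.00 = 0.1619 g
% NaOH = 0.1619 / 0.1824 × 100 = 88.75 %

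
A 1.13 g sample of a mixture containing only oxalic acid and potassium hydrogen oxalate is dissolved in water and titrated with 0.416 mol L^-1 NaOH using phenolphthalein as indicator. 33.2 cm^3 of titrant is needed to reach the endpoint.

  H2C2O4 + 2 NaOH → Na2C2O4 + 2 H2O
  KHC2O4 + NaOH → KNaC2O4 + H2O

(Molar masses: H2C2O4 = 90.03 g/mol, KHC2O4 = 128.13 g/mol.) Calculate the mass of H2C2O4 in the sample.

n(NaOH) = 0.0332 × 0.416 = 0.0138 mol
Let x = n(H2C2O4), y = n(KHC2O4).
Titrant: 2x + 1y = 0.0138;  mass: 90.03x + 128.13y = 1.13
Solving, x = 3.85 × 10^-3 mol, y = 6.12 × 10^-3 mol
mass of H2C2O4 = 3.85 × 10^-3 × 90.03 = 0.346 g

0.346 g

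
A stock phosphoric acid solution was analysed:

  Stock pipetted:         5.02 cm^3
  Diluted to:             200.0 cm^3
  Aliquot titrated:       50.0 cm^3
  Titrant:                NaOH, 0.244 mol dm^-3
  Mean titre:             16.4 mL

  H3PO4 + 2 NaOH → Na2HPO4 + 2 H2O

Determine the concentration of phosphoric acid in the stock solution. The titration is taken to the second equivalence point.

n(NaOH) = 0.0164 × 0.244 = 4.00 × 10^-3 mol
From the 1:2 ratio, n(H3PO4) in the aliquot = 1/2 × 4.00 × 10^-3 = 2.00 × 10^-3 mol
[H3PO4]_dilute = 2.00 × 10^-3 / 0.0500 = 0.0400 mol/L
Dilution factor = 200.0 / 5.02 = 39.84
[H3PO4]_stock = 0.0400 × 39.84 = 1.59 mol/L

1.59 mol/L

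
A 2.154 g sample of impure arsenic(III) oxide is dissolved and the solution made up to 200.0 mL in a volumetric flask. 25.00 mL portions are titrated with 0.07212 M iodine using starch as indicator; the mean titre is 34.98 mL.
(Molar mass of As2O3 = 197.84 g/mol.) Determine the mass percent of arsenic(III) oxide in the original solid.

As2O3 + 2 I2 + 2 H2O → As2O5 + 4 HI
n(I2) per titration = 0.03498 × 0.07212 = 2.523 × 10^-3 mol
From the 1:2 ratio, n(As2O3) in each aliquot = 1/2 × 2.523 × 10^-3 = 1.261 × 10^-3 mol
n(As2O3) in the whole flask = 1.261 × 10^-3 × 200.0/25.00 = 0.01009 mol
mass of As2O3 = 0.01009 × 197.84 = 1.996 g
% As2O3 = 1.996 / 2.154 × 100 = 92.68 %

92.68 %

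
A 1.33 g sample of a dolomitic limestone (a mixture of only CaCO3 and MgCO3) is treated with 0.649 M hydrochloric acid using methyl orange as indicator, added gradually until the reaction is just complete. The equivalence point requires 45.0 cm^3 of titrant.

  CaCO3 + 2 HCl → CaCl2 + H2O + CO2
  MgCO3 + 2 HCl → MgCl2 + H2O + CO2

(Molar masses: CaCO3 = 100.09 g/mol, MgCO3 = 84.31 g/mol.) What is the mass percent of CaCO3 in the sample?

n(HCl) = 0.0450 × 0.649 = 0.0292 mol
Let x = n(CaCO3), y = n(MgCO3).
Titrant: 2x + 2y = 0.0292;  mass: 100.09x + 84.31y = 1.33
Solving, x = 6.27 × 10^-3 mol, y = 8.34 × 10^-3 mol
mass of CaCO3 = 6.27 × 10^-3 × 100.09 = 0.627 g
% CaCO3 = 0.627 / 1.33 × 100 = 47.1 %

47.1 %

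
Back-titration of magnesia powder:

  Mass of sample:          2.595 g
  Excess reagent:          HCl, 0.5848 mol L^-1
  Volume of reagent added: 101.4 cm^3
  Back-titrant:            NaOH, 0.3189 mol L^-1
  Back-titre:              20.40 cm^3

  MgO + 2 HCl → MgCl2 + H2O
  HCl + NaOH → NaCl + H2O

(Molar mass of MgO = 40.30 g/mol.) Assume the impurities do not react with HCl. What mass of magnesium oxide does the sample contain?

n(HCl) added = 0.1014 × 0.5848 = 0.05930 mol
n(NaOH) used in back-titration = 0.02040 × 0.3189 = 6.506 × 10^-3 mol
n(HCl) left over = 6.506 × 10^-3 mol (1:1 ratio)
n(HCl) consumed by analyte = 0.05930 − 6.506 × 10^-3 = 0.05279 mol
From the 1:2 ratio, n(MgO) = 1/2 × 0.05279 = 0.02640 mol
mass of MgO = 0.02640 × 40.30 = 1.064 g

1.064 g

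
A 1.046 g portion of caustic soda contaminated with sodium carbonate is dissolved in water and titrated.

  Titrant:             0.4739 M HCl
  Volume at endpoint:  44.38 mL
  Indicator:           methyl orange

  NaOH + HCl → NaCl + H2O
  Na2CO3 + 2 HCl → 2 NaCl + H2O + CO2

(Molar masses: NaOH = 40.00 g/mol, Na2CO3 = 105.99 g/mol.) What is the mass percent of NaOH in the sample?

n(HCl) = 0.04438 × 0.4739 = 0.02103 mol
Let x = n(NaOH), y = n(Na2CO3).
Titrant: 1x + 2y = 0.02103;  mass: 40.00x + 105.99y = 1.046
Solving, x = 5.277 × 10^-3 mol, y = 7.877 × 10^-3 mol
mass of NaOH = 5.277 × 10^-3 × 40.00 = 0.2111 g
% NaOH = 0.2111 / 1.046 × 100 = 20.18 %

20.18 %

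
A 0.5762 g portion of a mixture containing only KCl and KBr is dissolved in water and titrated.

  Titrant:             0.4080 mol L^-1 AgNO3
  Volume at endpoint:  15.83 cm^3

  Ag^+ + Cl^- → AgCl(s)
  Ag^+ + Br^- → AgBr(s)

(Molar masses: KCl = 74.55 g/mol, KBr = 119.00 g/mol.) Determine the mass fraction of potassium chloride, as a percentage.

56.00 %

n(AgNO3) = 0.01583 × 0.4080 = 6.459 × 10^-3 mol
Let x = n(KCl), y = n(KBr).
Titrant: 1x + 1y = 6.459 × 10^-3;  mass: 74.55x + 119.00y = 0.5762
Solving, x = 4.328 × 10^-3 mol, y = 2.131 × 10^-3 mol
mass of KCl = 4.328 × 10^-3 × 74.55 = 0.3226 g
% KCl = 0.3226 / 0.5762 × 100 = 56.00 %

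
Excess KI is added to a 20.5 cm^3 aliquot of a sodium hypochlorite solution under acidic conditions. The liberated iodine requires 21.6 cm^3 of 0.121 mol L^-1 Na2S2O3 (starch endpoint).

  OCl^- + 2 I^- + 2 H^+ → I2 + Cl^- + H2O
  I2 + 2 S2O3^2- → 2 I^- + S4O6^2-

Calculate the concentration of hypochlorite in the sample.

n(S2O3^2-) = 0.0216 × 0.121 = 2.61 × 10^-3 mol
n(I2) = n(S2O3^2-)/2 = 1.31 × 10^-3 mol
n(OCl^-) in the aliquot = 1.31 × 10^-3 mol (1:1 ratio)
[OCl^-] = 1.31 × 10^-3 / 0.0205 = 0.0637 mol/L

0.0637 mol/L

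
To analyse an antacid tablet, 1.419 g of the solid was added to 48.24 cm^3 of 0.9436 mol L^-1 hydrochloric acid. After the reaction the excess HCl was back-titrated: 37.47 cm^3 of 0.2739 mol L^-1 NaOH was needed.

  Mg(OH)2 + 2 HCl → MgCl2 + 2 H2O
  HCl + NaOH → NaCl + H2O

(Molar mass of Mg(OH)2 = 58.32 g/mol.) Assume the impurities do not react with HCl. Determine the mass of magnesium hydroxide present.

n(HCl) added = 0.04824 × 0.9436 = 0.04552 mol
n(NaOH) used in back-titration = 0.03747 × 0.2739 = 0.01026 mol
n(HCl) left over = 0.01026 mol (1:1 ratio)
n(HCl) consumed by analyte = 0.04552 − 0.01026 = 0.03526 mol
From the 1:2 ratio, n(Mg(OH)2) = 1/2 × 0.03526 = 0.01763 mol
mass of Mg(OH)2 = 0.01763 × 58.32 = 1.028 g

1.028 g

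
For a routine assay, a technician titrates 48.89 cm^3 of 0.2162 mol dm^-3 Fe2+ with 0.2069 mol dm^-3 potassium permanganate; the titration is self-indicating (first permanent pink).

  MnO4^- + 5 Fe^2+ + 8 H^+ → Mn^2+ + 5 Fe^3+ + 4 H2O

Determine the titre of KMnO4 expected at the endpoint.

n(Fe2+) = 0.04889 L × 0.2162 mol/L = 0.01057 mol
From the 1:5 stoichiometry, n(KMnO4) = 1/5 × 0.01057 = 2.114 × 10^-3 mol
V(KMnO4) = 2.114 × 10^-3 mol / 0.2069 mol/L = 0.01022 L = 10.22 mL

10.22 mL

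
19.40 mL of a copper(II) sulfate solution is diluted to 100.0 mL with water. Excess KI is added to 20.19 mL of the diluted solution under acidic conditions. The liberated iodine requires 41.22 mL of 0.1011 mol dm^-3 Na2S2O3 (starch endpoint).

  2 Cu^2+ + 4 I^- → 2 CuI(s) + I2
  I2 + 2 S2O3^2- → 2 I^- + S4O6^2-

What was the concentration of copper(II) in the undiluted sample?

n(S2O3^2-) = 0.04122 × 0.1011 = 4.167 × 10^-3 mol
n(I2) = n(S2O3^2-)/2 = 2.084 × 10^-3 mol
From the 2:1 ratio, n(Cu2+) in the aliquot = 2/1 × 2.084 × 10^-3 = 4.167 × 10^-3 mol
[Cu2+]_dilute = 4.167 × 10^-3 / 0.02019 = 0.2064 mol/L
[Cu2+]_original = 0.2064 × 100.0/19.40 = 1.064 mol/L

1.064 mol/L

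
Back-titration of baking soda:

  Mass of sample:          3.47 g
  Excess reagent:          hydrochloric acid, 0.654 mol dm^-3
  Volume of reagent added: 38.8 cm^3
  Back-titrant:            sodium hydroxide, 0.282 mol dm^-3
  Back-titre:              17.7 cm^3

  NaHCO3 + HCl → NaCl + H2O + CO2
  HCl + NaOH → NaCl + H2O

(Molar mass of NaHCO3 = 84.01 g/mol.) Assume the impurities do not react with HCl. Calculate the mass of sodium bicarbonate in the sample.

1.71 g

n(HCl) added = 0.0388 × 0.654 = 0.0254 mol
n(NaOH) used in back-titration = 0.0177 × 0.282 = 4.99 × 10^-3 mol
n(HCl) left over = 4.99 × 10^-3 mol (1:1 ratio)
n(HCl) consumed by analyte = 0.0254 − 4.99 × 10^-3 = 0.0204 mol
n(NaHCO3) = 0.0204 mol (1:1 ratio)
mass of NaHCO3 = 0.0204 × 84.01 = 1.71 g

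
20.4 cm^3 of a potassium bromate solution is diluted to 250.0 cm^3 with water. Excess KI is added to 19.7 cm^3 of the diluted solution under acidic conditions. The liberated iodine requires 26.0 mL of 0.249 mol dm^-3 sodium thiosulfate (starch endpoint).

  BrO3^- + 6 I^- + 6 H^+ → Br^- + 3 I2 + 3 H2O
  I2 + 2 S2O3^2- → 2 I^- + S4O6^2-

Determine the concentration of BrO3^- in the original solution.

0.671 mol/L

n(S2O3^2-) = 0.0260 × 0.249 = 6.47 × 10^-3 mol
n(I2) = n(S2O3^2-)/2 = 3.24 × 10^-3 mol
From the 1:3 ratio, n(BrO3^-) in the aliquot = 1/3 × 3.24 × 10^-3 = 1.08 × 10^-3 mol
[BrO3^-]_dilute = 1.08 × 10^-3 / 0.0197 = 0.0548 mol/L
[BrO3^-]_original = 0.0548 × 250.0/20.4 = 0.671 mol/L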